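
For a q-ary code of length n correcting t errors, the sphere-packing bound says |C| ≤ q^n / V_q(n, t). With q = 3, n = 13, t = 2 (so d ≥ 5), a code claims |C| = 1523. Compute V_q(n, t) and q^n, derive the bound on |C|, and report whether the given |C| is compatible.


V_q(n, t) = 339, q^n = 1594323, Hamming bound = 4703, |C| = 1523 ≤ bound (satisfied).

Step 1: Compute V_q(n, t) = Σ_{j=0}^2 C(n, j) (q−1)^j.
  j = 0: C(13,0)·(2)^0 = 1·1 = 1.
  j = 1: C(13,1)·(2)^1 = 13·2 = 26.
  j = 2: C(13,2)·(2)^2 = 78·4 = 312.
  V_q(n, t) = 1 + 26 + 312 = 339.
Step 2: q^n = 3^13 = 1594323.
Step 3: Hamming bound ⌊q^n / V_q(n,t)⌋ = ⌊1594323/339⌋ = 4703.
Step 4: Compare |C| = 1523 to 4703: satisfied.
The claimed |C| lies below the Hamming bound.


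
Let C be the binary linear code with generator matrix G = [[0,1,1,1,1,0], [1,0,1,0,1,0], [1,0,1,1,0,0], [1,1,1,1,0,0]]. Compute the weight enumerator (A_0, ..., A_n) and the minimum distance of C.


Weight distribution: A_0 = 1, A_1 = 2, A_2 = 4, A_3 = 6, A_4 = 3. Minimum distance d = 1.

Enumerate all 2^4 = 16 messages m ∈ F_2^4.
For each, compute codeword c = mG in F_2^6, then tally its weight.
  m = 0000 → c = 000000, weight = 0.
  m = 1000 → c = 011110, weight = 4.
  m = 0100 → c = 101010, weight = 3.
  m = 1100 → c = 110100, weight = 3.
  m = 0010 → c = 101100, weight = 3.
  m = 1010 → c = 110010, weight = 3.
  m = 0110 → c = 000110, weight = 2.
  m = 1110 → c = 011000, weight = 2.
  m = 0001 → c = 111100, weight = 4.
  m = 1001 → c = 100010, weight = 2.
  m = 0101 → c = 010110, weight = 3.
  m = 1101 → c = 001000, weight = 1.
  m = 0011 → c = 010000, weight = 1.
  m = 1011 → c = 001110, weight = 3.
  m = 0111 → c = 111010, weight = 4.
  m = 1111 → c = 100100, weight = 2.
Tally weights:
  weight 0: 1 codewords.
  weight 1: 2 codewords.
  weight 2: 4 codewords.
  weight 3: 6 codewords.
  weight 4: 3 codewords.
Minimum distance d = smallest w > 0 with A_w > 0 = 1.
Sanity: Σ A_w = 16 = 2^4 = 16 ✓.


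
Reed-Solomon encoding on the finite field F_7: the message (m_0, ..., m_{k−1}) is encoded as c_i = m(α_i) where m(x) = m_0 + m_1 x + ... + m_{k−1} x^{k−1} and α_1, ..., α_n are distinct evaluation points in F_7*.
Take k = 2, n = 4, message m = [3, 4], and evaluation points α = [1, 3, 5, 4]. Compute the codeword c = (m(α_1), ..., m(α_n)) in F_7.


c = [0, 1, 2, 5]

Message polynomial: m(x) = 3 + 4·x (mod 7).
For each evaluation point α_i, compute m(α_i) mod 7:
  α_1 = 1: Horner steps 4 → 0, so m(1) = 0.
  α_2 = 3: Horner steps 4 → 1, so m(3) = 1.
  α_3 = 5: Horner steps 4 → 2, so m(5) = 2.
  α_4 = 4: Horner steps 4 → 5, so m(4) = 5.
Codeword c = [0, 1, 2, 5] ∈ F_7^4.


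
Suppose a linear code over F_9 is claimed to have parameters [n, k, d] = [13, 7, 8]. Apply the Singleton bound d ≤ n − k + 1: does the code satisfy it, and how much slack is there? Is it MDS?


Singleton RHS = n − k + 1 = 7, slack = -1, bound violated (no such code; not MDS).

Singleton bound: d ≤ n − k + 1.
Here n = 13, k = 7, so n − k + 1 = 7.
Given d = 8, check d ≤ 7: NO.
Slack = (n − k + 1) − d = -1.
The slack is negative: d = 8 exceeds n − k + 1 = 7 by 1, so the Singleton bound is violated and no linear [13, 7, 8]_9 code can exist. In particular it is not MDS (MDS requires d = n − k + 1 exactly).
Description: the claimed parameters are [13, 7, 8]_9; such a code would be impossible (violates the Singleton bound).


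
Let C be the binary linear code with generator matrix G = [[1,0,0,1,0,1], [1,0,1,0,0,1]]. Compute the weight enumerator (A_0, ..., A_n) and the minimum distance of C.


Weight distribution: A_0 = 1, A_2 = 1, A_3 = 2. Minimum distance d = 2.

Enumerate all 2^2 = 4 messages m ∈ F_2^2.
For each, compute codeword c = mG in F_2^6, then tally its weight.
  m = 00 → c = 000000, weight = 0.
  m = 10 → c = 100101, weight = 3.
  m = 01 → c = 101001, weight = 3.
  m = 11 → c = 001100, weight = 2.
Tally weights:
  weight 0: 1 codewords.
  weight 2: 1 codewords.
  weight 3: 2 codewords.
Minimum distance d = smallest w > 0 with A_w > 0 = 2.
Sanity: Σ A_w = 4 = 2^2 = 4 ✓.


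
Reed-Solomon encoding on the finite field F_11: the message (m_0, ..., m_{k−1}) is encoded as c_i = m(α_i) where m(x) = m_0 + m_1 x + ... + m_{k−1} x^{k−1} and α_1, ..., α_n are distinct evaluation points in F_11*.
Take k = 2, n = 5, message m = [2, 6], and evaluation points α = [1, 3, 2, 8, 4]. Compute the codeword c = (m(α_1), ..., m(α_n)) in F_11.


c = [8, 9, 3, 6, 4]

Message polynomial: m(x) = 2 + 6·x (mod 11).
For each evaluation point α_i, compute m(α_i) mod 11:
  α_1 = 1: Horner steps 6 → 8, so m(1) = 8.
  α_2 = 3: Horner steps 6 → 9, so m(3) = 9.
  α_3 = 2: Horner steps 6 → 3, so m(2) = 3.
  α_4 = 8: Horner steps 6 → 6, so m(8) = 6.
  α_5 = 4: Horner steps 6 → 4, so m(4) = 4.
Codeword c = [8, 9, 3, 6, 4] ∈ F_11^5.


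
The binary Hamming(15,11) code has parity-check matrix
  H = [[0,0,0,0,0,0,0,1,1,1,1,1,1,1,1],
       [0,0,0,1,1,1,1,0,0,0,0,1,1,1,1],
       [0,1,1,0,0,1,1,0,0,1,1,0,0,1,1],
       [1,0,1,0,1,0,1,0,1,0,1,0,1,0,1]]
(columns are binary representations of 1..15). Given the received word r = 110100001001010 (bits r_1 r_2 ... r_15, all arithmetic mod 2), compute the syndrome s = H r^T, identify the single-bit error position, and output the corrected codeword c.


s = (1, 1, 0, 0)^T, error position = 12, corrected codeword c = 110100001000010

Compute s = H r^T mod 2 one row at a time:
  s_1 = 0 + 1 + 0 + 0 + 1 + 0 + 1 + 0 = 3 ≡ 1 (mod 2).
  s_2 = 1 + 0 + 0 + 0 + 1 + 0 + 1 + 0 = 3 ≡ 1 (mod 2).
  s_3 = 1 + 0 + 0 + 0 + 0 + 0 + 1 + 0 = 2 ≡ 0 (mod 2).
  s_4 = 1 + 0 + 0 + 0 + 1 + 0 + 0 + 0 = 2 ≡ 0 (mod 2).
s = (1, 1, 0, 0)^T — this equals column 12 of H (binary 1100), so error is at position 12.
Correct: flip bit 12 of r = 110100001001010 to get c = 110100001000010.


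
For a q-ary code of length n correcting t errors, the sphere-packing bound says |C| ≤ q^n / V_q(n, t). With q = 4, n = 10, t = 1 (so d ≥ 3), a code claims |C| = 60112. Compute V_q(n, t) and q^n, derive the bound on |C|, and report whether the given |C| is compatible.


V_q(n, t) = 31, q^n = 1048576, Hamming bound = 33825, |C| = 60112 > bound (violated).

Step 1: Compute V_q(n, t) = Σ_{j=0}^1 C(n, j) (q−1)^j.
  j = 0: C(10,0)·(3)^0 = 1·1 = 1.
  j = 1: C(10,1)·(3)^1 = 10·3 = 30.
  V_q(n, t) = 1 + 30 = 31.
Step 2: q^n = 4^10 = 1048576.
Step 3: Hamming bound ⌊q^n / V_q(n,t)⌋ = ⌊1048576/31⌋ = 33825.
Step 4: Compare |C| = 60112 to 33825: violated.
The claimed |C| lies above the Hamming bound, so no 4-ary code of length 10 with d ≥ 3 can have 60112 codewords.


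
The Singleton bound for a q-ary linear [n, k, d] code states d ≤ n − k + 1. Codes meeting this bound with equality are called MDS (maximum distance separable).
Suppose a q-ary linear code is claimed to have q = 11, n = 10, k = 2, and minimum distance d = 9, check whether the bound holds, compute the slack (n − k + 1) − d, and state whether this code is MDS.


Singleton RHS = n − k + 1 = 9, slack = 0, bound satisfied, MDS.

Singleton bound: d ≤ n − k + 1.
Here n = 10, k = 2, so n − k + 1 = 9.
Given d = 9, check d ≤ 9: YES.
Slack = (n − k + 1) − d = 0.
The code is MDS (slack = 0).
Description: the claimed parameters are [10, 2, 9]_11; such a code would be MDS (meets Singleton bound).


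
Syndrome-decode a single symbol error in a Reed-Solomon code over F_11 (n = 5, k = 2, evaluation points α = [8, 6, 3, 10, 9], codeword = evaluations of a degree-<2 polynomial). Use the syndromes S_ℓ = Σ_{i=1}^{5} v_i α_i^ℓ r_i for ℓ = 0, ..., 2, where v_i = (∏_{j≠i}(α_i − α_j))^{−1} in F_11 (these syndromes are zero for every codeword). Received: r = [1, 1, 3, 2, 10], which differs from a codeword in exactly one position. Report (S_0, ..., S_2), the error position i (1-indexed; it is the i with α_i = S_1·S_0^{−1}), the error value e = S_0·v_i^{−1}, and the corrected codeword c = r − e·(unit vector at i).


S = (3, 2, 5), error at position 1, error magnitude e = 5, c = [7, 1, 3, 2, 10].

Step 1: column multipliers v_i = (∏_{j≠i}(α_i − α_j))^{−1} mod 11.
  i = 1 (α = 8): (8−6)(8−3)(8−10)(8−9) = 2·5·(−2)·(−1) = 20 ≡ 9, so v_1 = 9^{−1} = 5 (mod 11).
  i = 2 (α = 6): (6−8)(6−3)(6−10)(6−9) = (−2)·3·(−4)·(−3) = −72 ≡ 5, so v_2 = 5^{−1} = 9 (mod 11).
  i = 3 (α = 3): (3−8)(3−6)(3−10)(3−9) = (−5)·(−3)·(−7)·(−6) = 630 ≡ 3, so v_3 = 3^{−1} = 4 (mod 11).
  i = 4 (α = 10): (10−8)(10−6)(10−3)(10−9) = 2·4·7·1 = 56 ≡ 1, so v_4 = 1^{−1} = 1 (mod 11).
  i = 5 (α = 9): (9−8)(9−6)(9−3)(9−10) = 1·3·6·(−1) = −18 ≡ 4, so v_5 = 4^{−1} = 3 (mod 11).
  v = [5, 9, 4, 1, 3].
Step 2: syndromes of r = [1, 1, 3, 2, 10] (all sums mod 11).
  S_0 = Σ v_i r_i = 5·1 + 9·1 + 4·3 + 1·2 + 3·10 = 58 ≡ 3.
  S_1 = Σ v_i α_i r_i = 5·8·1 + 9·6·1 + 4·3·3 + 1·10·2 + 3·9·10 = 420 ≡ 2.
  α_i^2 mod 11 = [9, 3, 9, 1, 4].
  S_2 = Σ v_i α_i^2 r_i = 5·9·1 + 9·3·1 + 4·9·3 + 1·1·2 + 3·4·10 = 302 ≡ 5.
  S = (3, 2, 5) ≠ 0, so r is not a codeword (an error is present).
Step 3: locate the error. For a single error e at position i, S_ℓ = v_i·e·α_i^ℓ, so α_err = S_1/S_0.
  S_0^{−1} = 3^{−1} = 4 (mod 11), so α_err = 2·4 = 8 ≡ 8 = α_1. Error position i = 1.
  Consistency check: S_2/S_1 = 5·6 = 30 ≡ 8 = α_err ✓ (single-error assumption holds).
Step 4: error magnitude e = S_0/v_1 = S_0·∏_{j≠1}(α_1 − α_j) = 3·9 = 27 ≡ 5 (mod 11).
Step 5: correct position 1: c_1 = r_1 − e = 1 − 5 ≡ 7 (mod 11). Hence c = [7, 1, 3, 2, 10].
  Check: interpolating c through the α_i gives m(x) = 5 + 3·x (degree < 2) with m(α_i) = c_i for every i, so c is indeed a codeword.


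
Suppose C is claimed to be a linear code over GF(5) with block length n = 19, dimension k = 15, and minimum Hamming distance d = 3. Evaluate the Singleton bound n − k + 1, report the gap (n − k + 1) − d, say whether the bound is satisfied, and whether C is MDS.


Singleton RHS = n − k + 1 = 5, slack = 2, bound satisfied, not MDS.

Singleton bound: d ≤ n − k + 1.
Here n = 19, k = 15, so n − k + 1 = 5.
Given d = 3, check d ≤ 5: YES.
Slack = (n − k + 1) − d = 2.
The code is NOT MDS (slack = 2 > 0).
Description: the claimed parameters are [19, 15, 3]_5; such a code would be non-MDS.


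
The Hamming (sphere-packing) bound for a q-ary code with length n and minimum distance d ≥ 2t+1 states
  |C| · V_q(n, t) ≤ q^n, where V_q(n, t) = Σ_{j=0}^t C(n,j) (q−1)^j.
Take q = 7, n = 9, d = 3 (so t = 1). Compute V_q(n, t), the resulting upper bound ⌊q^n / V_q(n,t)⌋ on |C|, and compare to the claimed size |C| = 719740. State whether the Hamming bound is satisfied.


V_q(n, t) = 55, q^n = 40353607, Hamming bound = 733701, |C| = 719740 ≤ bound (satisfied).

Step 1: Compute V_q(n, t) = Σ_{j=0}^1 C(n, j) (q−1)^j.
  j = 0: C(9,0)·(6)^0 = 1·1 = 1.
  j = 1: C(9,1)·(6)^1 = 9·6 = 54.
  V_q(n, t) = 1 + 54 = 55.
Step 2: q^n = 7^9 = 40353607.
Step 3: Hamming bound ⌊q^n / V_q(n,t)⌋ = ⌊40353607/55⌋ = 733701.
Step 4: Compare |C| = 719740 to 733701: satisfied.
The claimed |C| lies below the Hamming bound.


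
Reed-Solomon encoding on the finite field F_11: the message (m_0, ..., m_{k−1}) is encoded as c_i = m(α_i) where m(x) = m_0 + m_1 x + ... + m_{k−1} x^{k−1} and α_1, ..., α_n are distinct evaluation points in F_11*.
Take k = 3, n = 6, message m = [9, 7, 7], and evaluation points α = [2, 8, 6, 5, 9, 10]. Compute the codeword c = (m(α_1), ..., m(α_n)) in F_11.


c = [7, 7, 6, 10, 1, 9]

Message polynomial: m(x) = 9 + 7·x + 7·x^2 (mod 11).
For each evaluation point α_i, compute m(α_i) mod 11:
  α_1 = 2: Horner steps 7 → 10 → 7, so m(2) = 7.
  α_2 = 8: Horner steps 7 → 8 → 7, so m(8) = 7.
  α_3 = 6: Horner steps 7 → 5 → 6, so m(6) = 6.
  α_4 = 5: Horner steps 7 → 9 → 10, so m(5) = 10.
  α_5 = 9: Horner steps 7 → 4 → 1, so m(9) = 1.
  α_6 = 10: Horner steps 7 → 0 → 9, so m(10) = 9.
Codeword c = [7, 7, 6, 10, 1, 9] ∈ F_11^6.


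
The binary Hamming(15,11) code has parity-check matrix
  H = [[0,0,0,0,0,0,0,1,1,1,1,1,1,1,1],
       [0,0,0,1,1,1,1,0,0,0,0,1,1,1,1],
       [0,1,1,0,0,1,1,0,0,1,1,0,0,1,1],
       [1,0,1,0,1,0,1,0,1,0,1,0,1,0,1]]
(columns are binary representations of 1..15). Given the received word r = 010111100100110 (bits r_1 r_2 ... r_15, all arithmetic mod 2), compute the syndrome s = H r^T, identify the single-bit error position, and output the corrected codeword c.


s = (1, 0, 1, 1)^T, error position = 11, corrected codeword c = 010111100110110

Compute s = H r^T mod 2 one row at a time:
  s_1 = 0 + 0 + 1 + 0 + 0 + 1 + 1 + 0 = 3 ≡ 1 (mod 2).
  s_2 = 1 + 1 + 1 + 1 + 0 + 1 + 1 + 0 = 6 ≡ 0 (mod 2).
  s_3 = 1 + 0 + 1 + 1 + 1 + 0 + 1 + 0 = 5 ≡ 1 (mod 2).
  s_4 = 0 + 0 + 1 + 1 + 0 + 0 + 1 + 0 = 3 ≡ 1 (mod 2).
s = (1, 0, 1, 1)^T — this equals column 11 of H (binary 1011), so error is at position 11.
Correct: flip bit 11 of r = 010111100100110 to get c = 010111100110110.


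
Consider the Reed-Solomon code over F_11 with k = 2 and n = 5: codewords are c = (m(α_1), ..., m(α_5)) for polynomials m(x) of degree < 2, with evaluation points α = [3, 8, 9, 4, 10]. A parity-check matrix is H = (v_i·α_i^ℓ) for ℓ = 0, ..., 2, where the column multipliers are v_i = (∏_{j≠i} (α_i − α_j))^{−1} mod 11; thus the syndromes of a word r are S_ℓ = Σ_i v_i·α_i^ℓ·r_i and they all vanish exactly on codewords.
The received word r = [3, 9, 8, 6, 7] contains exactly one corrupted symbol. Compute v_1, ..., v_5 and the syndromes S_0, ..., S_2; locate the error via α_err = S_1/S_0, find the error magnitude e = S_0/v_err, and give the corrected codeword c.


S = (4, 5, 9), error at position 4, error magnitude e = 4, c = [3, 9, 8, 2, 7].

Step 1: column multipliers v_i = (∏_{j≠i}(α_i − α_j))^{−1} mod 11.
  i = 1 (α = 3): (3−8)(3−9)(3−4)(3−10) = (−5)·(−6)·(−1)·(−7) = 210 ≡ 1, so v_1 = 1^{−1} = 1 (mod 11).
  i = 2 (α = 8): (8−3)(8−9)(8−4)(8−10) = 5·(−1)·4·(−2) = 40 ≡ 7, so v_2 = 7^{−1} = 8 (mod 11).
  i = 3 (α = 9): (9−3)(9−8)(9−4)(9−10) = 6·1·5·(−1) = −30 ≡ 3, so v_3 = 3^{−1} = 4 (mod 11).
  i = 4 (α = 4): (4−3)(4−8)(4−9)(4−10) = 1·(−4)·(−5)·(−6) = −120 ≡ 1, so v_4 = 1^{−1} = 1 (mod 11).
  i = 5 (α = 10): (10−3)(10−8)(10−9)(10−4) = 7·2·1·6 = 84 ≡ 7, so v_5 = 7^{−1} = 8 (mod 11).
  v = [1, 8, 4, 1, 8].
Step 2: syndromes of r = [3, 9, 8, 6, 7] (all sums mod 11).
  S_0 = Σ v_i r_i = 1·3 + 8·9 + 4·8 + 1·6 + 8·7 = 169 ≡ 4.
  S_1 = Σ v_i α_i r_i = 1·3·3 + 8·8·9 + 4·9·8 + 1·4·6 + 8·10·7 = 1457 ≡ 5.
  α_i^2 mod 11 = [9, 9, 4, 5, 1].
  S_2 = Σ v_i α_i^2 r_i = 1·9·3 + 8·9·9 + 4·4·8 + 1·5·6 + 8·1·7 = 889 ≡ 9.
  S = (4, 5, 9) ≠ 0, so r is not a codeword (an error is present).
Step 3: locate the error. For a single error e at position i, S_ℓ = v_i·e·α_i^ℓ, so α_err = S_1/S_0.
  S_0^{−1} = 4^{−1} = 3 (mod 11), so α_err = 5·3 = 15 ≡ 4 = α_4. Error position i = 4.
  Consistency check: S_2/S_1 = 9·9 = 81 ≡ 4 = α_err ✓ (single-error assumption holds).
Step 4: error magnitude e = S_0/v_4 = S_0·∏_{j≠4}(α_4 − α_j) = 4·1 = 4 ≡ 4 (mod 11).
Step 5: correct position 4: c_4 = r_4 − e = 6 − 4 ≡ 2 (mod 11). Hence c = [3, 9, 8, 2, 7].
  Check: interpolating c through the α_i gives m(x) = 6 + 10·x (degree < 2) with m(α_i) = c_i for every i, so c is indeed a codeword.


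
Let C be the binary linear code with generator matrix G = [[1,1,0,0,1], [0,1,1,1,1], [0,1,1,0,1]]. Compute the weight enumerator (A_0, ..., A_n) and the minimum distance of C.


Weight distribution: A_0 = 1, A_1 = 1, A_2 = 1, A_3 = 3, A_4 = 2. Minimum distance d = 1.

Enumerate all 2^3 = 8 messages m ∈ F_2^3.
For each, compute codeword c = mG in F_2^5, then tally its weight.
  m = 000 → c = 00000, weight = 0.
  m = 100 → c = 11001, weight = 3.
  m = 010 → c = 01111, weight = 4.
  m = 110 → c = 10110, weight = 3.
  m = 001 → c = 01101, weight = 3.
  m = 101 → c = 10100, weight = 2.
  m = 011 → c = 00010, weight = 1.
  m = 111 → c = 11011, weight = 4.
Tally weights:
  weight 0: 1 codewords.
  weight 1: 1 codewords.
  weight 2: 1 codewords.
  weight 3: 3 codewords.
  weight 4: 2 codewords.
Minimum distance d = smallest w > 0 with A_w > 0 = 1.
Sanity: Σ A_w = 8 = 2^3 = 8 ✓.


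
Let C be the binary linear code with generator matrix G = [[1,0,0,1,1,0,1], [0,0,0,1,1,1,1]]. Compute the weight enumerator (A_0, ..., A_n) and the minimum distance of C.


Weight distribution: A_0 = 1, A_2 = 1, A_4 = 2. Minimum distance d = 2.

Enumerate all 2^2 = 4 messages m ∈ F_2^2.
For each, compute codeword c = mG in F_2^7, then tally its weight.
  m = 00 → c = 0000000, weight = 0.
  m = 10 → c = 1001101, weight = 4.
  m = 01 → c = 0001111, weight = 4.
  m = 11 → c = 1000010, weight = 2.
Tally weights:
  weight 0: 1 codewords.
  weight 2: 1 codewords.
  weight 4: 2 codewords.
Minimum distance d = smallest w > 0 with A_w > 0 = 2.
Sanity: Σ A_w = 4 = 2^2 = 4 ✓.


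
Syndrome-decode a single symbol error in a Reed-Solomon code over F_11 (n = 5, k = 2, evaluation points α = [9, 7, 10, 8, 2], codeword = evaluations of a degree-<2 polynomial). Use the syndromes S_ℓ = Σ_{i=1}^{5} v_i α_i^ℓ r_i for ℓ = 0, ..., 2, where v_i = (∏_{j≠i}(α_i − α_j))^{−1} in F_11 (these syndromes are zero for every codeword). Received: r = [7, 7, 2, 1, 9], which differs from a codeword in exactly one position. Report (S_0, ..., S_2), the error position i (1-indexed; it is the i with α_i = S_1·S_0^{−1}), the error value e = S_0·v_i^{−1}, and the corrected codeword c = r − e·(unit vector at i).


S = (4, 6, 9), error at position 2, error magnitude e = 1, c = [7, 6, 2, 1, 9].

Step 1: column multipliers v_i = (∏_{j≠i}(α_i − α_j))^{−1} mod 11.
  i = 1 (α = 9): (9−7)(9−10)(9−8)(9−2) = 2·(−1)·1·7 = −14 ≡ 8, so v_1 = 8^{−1} = 7 (mod 11).
  i = 2 (α = 7): (7−9)(7−10)(7−8)(7−2) = (−2)·(−3)·(−1)·5 = −30 ≡ 3, so v_2 = 3^{−1} = 4 (mod 11).
  i = 3 (α = 10): (10−9)(10−7)(10−8)(10−2) = 1·3·2·8 = 48 ≡ 4, so v_3 = 4^{−1} = 3 (mod 11).
  i = 4 (α = 8): (8−9)(8−7)(8−10)(8−2) = (−1)·1·(−2)·6 = 12 ≡ 1, so v_4 = 1^{−1} = 1 (mod 11).
  i = 5 (α = 2): (2−9)(2−7)(2−10)(2−8) = (−7)·(−5)·(−8)·(−6) = 1680 ≡ 8, so v_5 = 8^{−1} = 7 (mod 11).
  v = [7, 4, 3, 1, 7].
Step 2: syndromes of r = [7, 7, 2, 1, 9] (all sums mod 11).
  S_0 = Σ v_i r_i = 7·7 + 4·7 + 3·2 + 1·1 + 7·9 = 147 ≡ 4.
  S_1 = Σ v_i α_i r_i = 7·9·7 + 4·7·7 + 3·10·2 + 1·8·1 + 7·2·9 = 831 ≡ 6.
  α_i^2 mod 11 = [4, 5, 1, 9, 4].
  S_2 = Σ v_i α_i^2 r_i = 7·4·7 + 4·5·7 + 3·1·2 + 1·9·1 + 7·4·9 = 603 ≡ 9.
  S = (4, 6, 9) ≠ 0, so r is not a codeword (an error is present).
Step 3: locate the error. For a single error e at position i, S_ℓ = v_i·e·α_i^ℓ, so α_err = S_1/S_0.
  S_0^{−1} = 4^{−1} = 3 (mod 11), so α_err = 6·3 = 18 ≡ 7 = α_2. Error position i = 2.
  Consistency check: S_2/S_1 = 9·2 = 18 ≡ 7 = α_err ✓ (single-error assumption holds).
Step 4: error magnitude e = S_0/v_2 = S_0·∏_{j≠2}(α_2 − α_j) = 4·3 = 12 ≡ 1 (mod 11).
Step 5: correct position 2: c_2 = r_2 − e = 7 − 1 ≡ 6 (mod 11). Hence c = [7, 6, 2, 1, 9].
  Check: interpolating c through the α_i gives m(x) = 8 + 6·x (degree < 2) with m(α_i) = c_i for every i, so c is indeed a codeword.


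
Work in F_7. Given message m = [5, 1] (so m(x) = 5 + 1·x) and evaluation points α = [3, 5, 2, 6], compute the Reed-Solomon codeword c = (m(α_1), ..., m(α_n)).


c = [1, 3, 0, 4]

Message polynomial: m(x) = 5 + 1·x (mod 7).
For each evaluation point α_i, compute m(α_i) mod 7:
  α_1 = 3: Horner steps 1 → 1, so m(3) = 1.
  α_2 = 5: Horner steps 1 → 3, so m(5) = 3.
  α_3 = 2: Horner steps 1 → 0, so m(2) = 0.
  α_4 = 6: Horner steps 1 → 4, so m(6) = 4.
Codeword c = [1, 3, 0, 4] ∈ F_7^4.


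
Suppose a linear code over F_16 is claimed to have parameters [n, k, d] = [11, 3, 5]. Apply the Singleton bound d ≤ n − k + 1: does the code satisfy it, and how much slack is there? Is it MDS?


Singleton RHS = n − k + 1 = 9, slack = 4, bound satisfied, not MDS.

Singleton bound: d ≤ n − k + 1.
Here n = 11, k = 3, so n − k + 1 = 9.
Given d = 5, check d ≤ 9: YES.
Slack = (n − k + 1) − d = 4.
The code is NOT MDS (slack = 4 > 0).
Description: the claimed parameters are [11, 3, 5]_16; such a code would be non-MDS.


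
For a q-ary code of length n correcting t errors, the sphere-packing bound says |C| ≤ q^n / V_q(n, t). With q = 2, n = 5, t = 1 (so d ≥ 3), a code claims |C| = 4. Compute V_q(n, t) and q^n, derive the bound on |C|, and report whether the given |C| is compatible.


V_q(n, t) = 6, q^n = 32, Hamming bound = 5, |C| = 4 ≤ bound (satisfied).

Step 1: Compute V_q(n, t) = Σ_{j=0}^1 C(n, j) (q−1)^j.
  j = 0: C(5,0)·(1)^0 = 1·1 = 1.
  j = 1: C(5,1)·(1)^1 = 5·1 = 5.
  V_q(n, t) = 1 + 5 = 6.
Step 2: q^n = 2^5 = 32.
Step 3: Hamming bound ⌊q^n / V_q(n,t)⌋ = ⌊32/6⌋ = 5.
Step 4: Compare |C| = 4 to 5: satisfied.
The claimed |C| lies below the Hamming bound.


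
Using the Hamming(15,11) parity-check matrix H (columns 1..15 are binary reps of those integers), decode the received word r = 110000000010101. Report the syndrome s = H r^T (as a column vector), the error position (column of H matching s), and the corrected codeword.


s = (1, 0, 1, 0)^T, error position = 10, corrected codeword c = 110000000110101

Compute s = H r^T mod 2 one row at a time:
  s_1 = 0 + 0 + 0 + 1 + 0 + 1 + 0 + 1 = 3 ≡ 1 (mod 2).
  s_2 = 0 + 0 + 0 + 0 + 0 + 1 + 0 + 1 = 2 ≡ 0 (mod 2).
  s_3 = 1 + 0 + 0 + 0 + 0 + 1 + 0 + 1 = 3 ≡ 1 (mod 2).
  s_4 = 1 + 0 + 0 + 0 + 0 + 1 + 1 + 1 = 4 ≡ 0 (mod 2).
s = (1, 0, 1, 0)^T — this equals column 10 of H (binary 1010), so error is at position 10.
Correct: flip bit 10 of r = 110000000010101 to get c = 110000000110101.


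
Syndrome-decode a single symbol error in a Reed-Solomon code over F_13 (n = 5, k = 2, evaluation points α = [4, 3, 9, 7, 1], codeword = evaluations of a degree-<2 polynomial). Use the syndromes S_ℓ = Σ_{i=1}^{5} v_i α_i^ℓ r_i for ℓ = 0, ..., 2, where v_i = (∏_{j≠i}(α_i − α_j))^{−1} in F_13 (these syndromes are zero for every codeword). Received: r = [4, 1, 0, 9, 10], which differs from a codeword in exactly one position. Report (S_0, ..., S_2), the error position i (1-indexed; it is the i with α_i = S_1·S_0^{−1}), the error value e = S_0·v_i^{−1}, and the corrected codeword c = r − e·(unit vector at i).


S = (11, 5, 7), error at position 1, error magnitude e = 1, c = [3, 1, 0, 9, 10].

Step 1: column multipliers v_i = (∏_{j≠i}(α_i − α_j))^{−1} mod 13.
  i = 1 (α = 4): (4−3)(4−9)(4−7)(4−1) = 1·(−5)·(−3)·3 = 45 ≡ 6, so v_1 = 6^{−1} = 11 (mod 13).
  i = 2 (α = 3): (3−4)(3−9)(3−7)(3−1) = (−1)·(−6)·(−4)·2 = −48 ≡ 4, so v_2 = 4^{−1} = 10 (mod 13).
  i = 3 (α = 9): (9−4)(9−3)(9−7)(9−1) = 5·6·2·8 = 480 ≡ 12, so v_3 = 12^{−1} = 12 (mod 13).
  i = 4 (α = 7): (7−4)(7−3)(7−9)(7−1) = 3·4·(−2)·6 = −144 ≡ 12, so v_4 = 12^{−1} = 12 (mod 13).
  i = 5 (α = 1): (1−4)(1−3)(1−9)(1−7) = (−3)·(−2)·(−8)·(−6) = 288 ≡ 2, so v_5 = 2^{−1} = 7 (mod 13).
  v = [11, 10, 12, 12, 7].
Step 2: syndromes of r = [4, 1, 0, 9, 10] (all sums mod 13).
  S_0 = Σ v_i r_i = 11·4 + 10·1 + 12·0 + 12·9 + 7·10 = 232 ≡ 11.
  S_1 = Σ v_i α_i r_i = 11·4·4 + 10·3·1 + 12·9·0 + 12·7·9 + 7·1·10 = 1032 ≡ 5.
  α_i^2 mod 13 = [3, 9, 3, 10, 1].
  S_2 = Σ v_i α_i^2 r_i = 11·3·4 + 10·9·1 + 12·3·0 + 12·10·9 + 7·1·10 = 1372 ≡ 7.
  S = (11, 5, 7) ≠ 0, so r is not a codeword (an error is present).
Step 3: locate the error. For a single error e at position i, S_ℓ = v_i·e·α_i^ℓ, so α_err = S_1/S_0.
  S_0^{−1} = 11^{−1} = 6 (mod 13), so α_err = 5·6 = 30 ≡ 4 = α_1. Error position i = 1.
  Consistency check: S_2/S_1 = 7·8 = 56 ≡ 4 = α_err ✓ (single-error assumption holds).
Step 4: error magnitude e = S_0/v_1 = S_0·∏_{j≠1}(α_1 − α_j) = 11·6 = 66 ≡ 1 (mod 13).
Step 5: correct position 1: c_1 = r_1 − e = 4 − 1 ≡ 3 (mod 13). Hence c = [3, 1, 0, 9, 10].
  Check: interpolating c through the α_i gives m(x) = 8 + 2·x (degree < 2) with m(α_i) = c_i for every i, so c is indeed a codeword.


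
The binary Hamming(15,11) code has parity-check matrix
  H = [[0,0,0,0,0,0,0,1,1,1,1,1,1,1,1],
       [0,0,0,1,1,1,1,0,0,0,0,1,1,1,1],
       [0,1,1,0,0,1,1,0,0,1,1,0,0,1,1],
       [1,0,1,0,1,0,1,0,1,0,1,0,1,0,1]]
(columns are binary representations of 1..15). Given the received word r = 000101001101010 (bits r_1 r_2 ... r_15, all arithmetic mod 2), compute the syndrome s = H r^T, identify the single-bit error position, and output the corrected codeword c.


s = (0, 0, 1, 1)^T, error position = 3, corrected codeword c = 001101001101010

Compute s = H r^T mod 2 one row at a time:
  s_1 = 0 + 1 + 1 + 0 + 1 + 0 + 1 + 0 = 4 ≡ 0 (mod 2).
  s_2 = 1 + 0 + 1 + 0 + 1 + 0 + 1 + 0 = 4 ≡ 0 (mod 2).
  s_3 = 0 + 0 + 1 + 0 + 1 + 0 + 1 + 0 = 3 ≡ 1 (mod 2).
  s_4 = 0 + 0 + 0 + 0 + 1 + 0 + 0 + 0 = 1 ≡ 1 (mod 2).
s = (0, 0, 1, 1)^T — this equals column 3 of H (binary 0011), so error is at position 3.
Correct: flip bit 3 of r = 000101001101010 to get c = 001101001101010.


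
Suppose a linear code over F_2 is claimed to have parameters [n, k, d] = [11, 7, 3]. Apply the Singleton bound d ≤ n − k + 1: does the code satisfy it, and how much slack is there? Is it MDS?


Singleton RHS = n − k + 1 = 5, slack = 2, bound satisfied, not MDS.

Singleton bound: d ≤ n − k + 1.
Here n = 11, k = 7, so n − k + 1 = 5.
Given d = 3, check d ≤ 5: YES.
Slack = (n − k + 1) − d = 2.
The code is NOT MDS (slack = 2 > 0).
Description: the claimed parameters are [11, 7, 3]_2; such a code would be non-MDS.


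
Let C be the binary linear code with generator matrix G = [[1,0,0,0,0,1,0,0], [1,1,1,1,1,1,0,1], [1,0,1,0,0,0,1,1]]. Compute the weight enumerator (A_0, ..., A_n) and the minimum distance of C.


Weight distribution: A_0 = 1, A_2 = 1, A_4 = 2, A_5 = 3, A_7 = 1. Minimum distance d = 2.

Enumerate all 2^3 = 8 messages m ∈ F_2^3.
For each, compute codeword c = mG in F_2^8, then tally its weight.
  m = 000 → c = 00000000, weight = 0.
  m = 100 → c = 10000100, weight = 2.
  m = 010 → c = 11111101, weight = 7.
  m = 110 → c = 01111001, weight = 5.
  m = 001 → c = 10100011, weight = 4.
  m = 101 → c = 00100111, weight = 4.
  m = 011 → c = 01011110, weight = 5.
  m = 111 → c = 11011010, weight = 5.
Tally weights:
  weight 0: 1 codewords.
  weight 2: 1 codewords.
  weight 4: 2 codewords.
  weight 5: 3 codewords.
  weight 7: 1 codewords.
Minimum distance d = smallest w > 0 with A_w > 0 = 2.
Sanity: Σ A_w = 8 = 2^3 = 8 ✓.


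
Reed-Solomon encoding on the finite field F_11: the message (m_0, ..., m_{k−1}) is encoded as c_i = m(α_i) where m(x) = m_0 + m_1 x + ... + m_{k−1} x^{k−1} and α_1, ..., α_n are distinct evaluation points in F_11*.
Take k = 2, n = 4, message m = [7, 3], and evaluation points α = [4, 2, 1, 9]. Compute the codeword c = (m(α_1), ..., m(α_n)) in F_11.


c = [8, 2, 10, 1]

Message polynomial: m(x) = 7 + 3·x (mod 11).
For each evaluation point α_i, compute m(α_i) mod 11:
  α_1 = 4: Horner steps 3 → 8, so m(4) = 8.
  α_2 = 2: Horner steps 3 → 2, so m(2) = 2.
  α_3 = 1: Horner steps 3 → 10, so m(1) = 10.
  α_4 = 9: Horner steps 3 → 1, so m(9) = 1.
Codeword c = [8, 2, 10, 1] ∈ F_11^4.


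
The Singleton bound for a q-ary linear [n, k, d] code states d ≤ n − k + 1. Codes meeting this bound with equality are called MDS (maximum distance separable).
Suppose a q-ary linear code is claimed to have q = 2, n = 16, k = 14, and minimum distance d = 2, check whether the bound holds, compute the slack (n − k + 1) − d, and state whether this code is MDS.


Singleton RHS = n − k + 1 = 3, slack = 1, bound satisfied, not MDS.

Singleton bound: d ≤ n − k + 1.
Here n = 16, k = 14, so n − k + 1 = 3.
Given d = 2, check d ≤ 3: YES.
Slack = (n − k + 1) − d = 1.
The code is NOT MDS (slack = 1 > 0).
Description: the claimed parameters are [16, 14, 2]_2; such a code would be non-MDS.


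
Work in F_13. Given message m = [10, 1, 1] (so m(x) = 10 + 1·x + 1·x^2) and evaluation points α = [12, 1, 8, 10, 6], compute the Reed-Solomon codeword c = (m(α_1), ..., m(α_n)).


c = [10, 12, 4, 3, 0]

Message polynomial: m(x) = 10 + 1·x + 1·x^2 (mod 13).
For each evaluation point α_i, compute m(α_i) mod 13:
  α_1 = 12: Horner steps 1 → 0 → 10, so m(12) = 10.
  α_2 = 1: Horner steps 1 → 2 → 12, so m(1) = 12.
  α_3 = 8: Horner steps 1 → 9 → 4, so m(8) = 4.
  α_4 = 10: Horner steps 1 → 11 → 3, so m(10) = 3.
  α_5 = 6: Horner steps 1 → 7 → 0, so m(6) = 0.
Codeword c = [10, 12, 4, 3, 0] ∈ F_13^5.


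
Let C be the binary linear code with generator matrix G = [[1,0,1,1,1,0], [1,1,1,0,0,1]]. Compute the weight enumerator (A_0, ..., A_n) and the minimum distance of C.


Weight distribution: A_0 = 1, A_4 = 3. Minimum distance d = 4.

Enumerate all 2^2 = 4 messages m ∈ F_2^2.
For each, compute codeword c = mG in F_2^6, then tally its weight.
  m = 00 → c = 000000, weight = 0.
  m = 10 → c = 101110, weight = 4.
  m = 01 → c = 111001, weight = 4.
  m = 11 → c = 010111, weight = 4.
Tally weights:
  weight 0: 1 codewords.
  weight 4: 3 codewords.
Minimum distance d = smallest w > 0 with A_w > 0 = 4.
Sanity: Σ A_w = 4 = 2^2 = 4 ✓.


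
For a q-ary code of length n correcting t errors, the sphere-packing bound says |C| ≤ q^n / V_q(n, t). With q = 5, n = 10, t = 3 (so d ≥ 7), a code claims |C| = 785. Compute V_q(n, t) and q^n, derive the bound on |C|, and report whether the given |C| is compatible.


V_q(n, t) = 8441, q^n = 9765625, Hamming bound = 1156, |C| = 785 ≤ bound (satisfied).

Step 1: Compute V_q(n, t) = Σ_{j=0}^3 C(n, j) (q−1)^j.
  j = 0: C(10,0)·(4)^0 = 1·1 = 1.
  j = 1: C(10,1)·(4)^1 = 10·4 = 40.
  j = 2: C(10,2)·(4)^2 = 45·16 = 720.
  j = 3: C(10,3)·(4)^3 = 120·64 = 7680.
  V_q(n, t) = 1 + 40 + 720 + 7680 = 8441.
Step 2: q^n = 5^10 = 9765625.
Step 3: Hamming bound ⌊q^n / V_q(n,t)⌋ = ⌊9765625/8441⌋ = 1156.
Step 4: Compare |C| = 785 to 1156: satisfied.
The claimed |C| lies below the Hamming bound.


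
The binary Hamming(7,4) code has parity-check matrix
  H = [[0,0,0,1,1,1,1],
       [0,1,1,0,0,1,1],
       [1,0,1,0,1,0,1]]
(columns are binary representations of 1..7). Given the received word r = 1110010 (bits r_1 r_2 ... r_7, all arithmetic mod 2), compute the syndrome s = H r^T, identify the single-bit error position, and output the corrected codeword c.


s = (1, 1, 0)^T, error position = 6, corrected codeword c = 1110000

Compute s = H r^T mod 2 one row at a time:
  s_1 = 0 + 0 + 1 + 0 = 1 ≡ 1 (mod 2).
  s_2 = 1 + 1 + 1 + 0 = 3 ≡ 1 (mod 2).
  s_3 = 1 + 1 + 0 + 0 = 2 ≡ 0 (mod 2).
s = (1, 1, 0)^T — this equals column 6 of H (binary 110), so error is at position 6.
Correct: flip bit 6 of r = 1110010 to get c = 1110000.


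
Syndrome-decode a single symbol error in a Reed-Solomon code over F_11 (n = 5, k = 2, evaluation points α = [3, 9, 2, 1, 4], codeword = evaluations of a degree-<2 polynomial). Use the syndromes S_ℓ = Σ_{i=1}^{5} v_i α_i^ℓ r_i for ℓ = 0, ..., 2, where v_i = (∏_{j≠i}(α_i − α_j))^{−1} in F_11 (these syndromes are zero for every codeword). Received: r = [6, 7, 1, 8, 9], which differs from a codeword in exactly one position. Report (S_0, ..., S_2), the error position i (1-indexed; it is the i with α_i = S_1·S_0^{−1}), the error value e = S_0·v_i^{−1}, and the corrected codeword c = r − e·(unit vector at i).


S = (1, 3, 9), error at position 1, error magnitude e = 1, c = [5, 7, 1, 8, 9].

Step 1: column multipliers v_i = (∏_{j≠i}(α_i − α_j))^{−1} mod 11.
  i = 1 (α = 3): (3−9)(3−2)(3−1)(3−4) = (−6)·1·2·(−1) = 12 ≡ 1, so v_1 = 1^{−1} = 1 (mod 11).
  i = 2 (α = 9): (9−3)(9−2)(9−1)(9−4) = 6·7·8·5 = 1680 ≡ 8, so v_2 = 8^{−1} = 7 (mod 11).
  i = 3 (α = 2): (2−3)(2−9)(2−1)(2−4) = (−1)·(−7)·1·(−2) = −14 ≡ 8, so v_3 = 8^{−1} = 7 (mod 11).
  i = 4 (α = 1): (1−3)(1−9)(1−2)(1−4) = (−2)·(−8)·(−1)·(−3) = 48 ≡ 4, so v_4 = 4^{−1} = 3 (mod 11).
  i = 5 (α = 4): (4−3)(4−9)(4−2)(4−1) = 1·(−5)·2·3 = −30 ≡ 3, so v_5 = 3^{−1} = 4 (mod 11).
  v = [1, 7, 7, 3, 4].
Step 2: syndromes of r = [6, 7, 1, 8, 9] (all sums mod 11).
  S_0 = Σ v_i r_i = 1·6 + 7·7 + 7·1 + 3·8 + 4·9 = 122 ≡ 1.
  S_1 = Σ v_i α_i r_i = 1·3·6 + 7·9·7 + 7·2·1 + 3·1·8 + 4·4·9 = 641 ≡ 3.
  α_i^2 mod 11 = [9, 4, 4, 1, 5].
  S_2 = Σ v_i α_i^2 r_i = 1·9·6 + 7·4·7 + 7·4·1 + 3·1·8 + 4·5·9 = 482 ≡ 9.
  S = (1, 3, 9) ≠ 0, so r is not a codeword (an error is present).
Step 3: locate the error. For a single error e at position i, S_ℓ = v_i·e·α_i^ℓ, so α_err = S_1/S_0.
  S_0^{−1} = 1^{−1} = 1 (mod 11), so α_err = 3·1 = 3 ≡ 3 = α_1. Error position i = 1.
  Consistency check: S_2/S_1 = 9·4 = 36 ≡ 3 = α_err ✓ (single-error assumption holds).
Step 4: error magnitude e = S_0/v_1 = S_0·∏_{j≠1}(α_1 − α_j) = 1·1 = 1 ≡ 1 (mod 11).
Step 5: correct position 1: c_1 = r_1 − e = 6 − 1 ≡ 5 (mod 11). Hence c = [5, 7, 1, 8, 9].
  Check: interpolating c through the α_i gives m(x) = 4 + 4·x (degree < 2) with m(α_i) = c_i for every i, so c is indeed a codeword.


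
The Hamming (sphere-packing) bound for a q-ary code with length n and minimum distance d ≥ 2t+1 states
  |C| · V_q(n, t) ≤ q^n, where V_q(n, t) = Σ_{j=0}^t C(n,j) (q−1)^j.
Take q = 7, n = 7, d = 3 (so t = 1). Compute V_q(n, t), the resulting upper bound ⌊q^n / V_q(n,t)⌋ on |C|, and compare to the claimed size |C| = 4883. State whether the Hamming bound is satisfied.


V_q(n, t) = 43, q^n = 823543, Hamming bound = 19152, |C| = 4883 ≤ bound (satisfied).

Step 1: Compute V_q(n, t) = Σ_{j=0}^1 C(n, j) (q−1)^j.
  j = 0: C(7,0)·(6)^0 = 1·1 = 1.
  j = 1: C(7,1)·(6)^1 = 7·6 = 42.
  V_q(n, t) = 1 + 42 = 43.
Step 2: q^n = 7^7 = 823543.
Step 3: Hamming bound ⌊q^n / V_q(n,t)⌋ = ⌊823543/43⌋ = 19152.
Step 4: Compare |C| = 4883 to 19152: satisfied.
The claimed |C| lies below the Hamming bound.


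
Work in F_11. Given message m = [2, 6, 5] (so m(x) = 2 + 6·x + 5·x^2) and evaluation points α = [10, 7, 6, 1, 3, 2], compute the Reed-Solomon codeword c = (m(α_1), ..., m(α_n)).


c = [1, 3, 9, 2, 10, 1]

Message polynomial: m(x) = 2 + 6·x + 5·x^2 (mod 11).
For each evaluation point α_i, compute m(α_i) mod 11:
  α_1 = 10: Horner steps 5 → 1 → 1, so m(10) = 1.
  α_2 = 7: Horner steps 5 → 8 → 3, so m(7) = 3.
  α_3 = 6: Horner steps 5 → 3 → 9, so m(6) = 9.
  α_4 = 1: Horner steps 5 → 0 → 2, so m(1) = 2.
  α_5 = 3: Horner steps 5 → 10 → 10, so m(3) = 10.
  α_6 = 2: Horner steps 5 → 5 → 1, so m(2) = 1.
Codeword c = [1, 3, 9, 2, 10, 1] ∈ F_11^6.


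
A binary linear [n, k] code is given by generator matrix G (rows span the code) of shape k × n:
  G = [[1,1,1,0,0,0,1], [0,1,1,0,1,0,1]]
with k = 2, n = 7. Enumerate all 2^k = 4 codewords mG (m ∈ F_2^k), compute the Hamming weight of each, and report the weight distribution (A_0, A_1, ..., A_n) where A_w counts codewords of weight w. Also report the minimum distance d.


Weight distribution: A_0 = 1, A_2 = 1, A_4 = 2. Minimum distance d = 2.

Enumerate all 2^2 = 4 messages m ∈ F_2^2.
For each, compute codeword c = mG in F_2^7, then tally its weight.
  m = 00 → c = 0000000, weight = 0.
  m = 10 → c = 1110001, weight = 4.
  m = 01 → c = 0110101, weight = 4.
  m = 11 → c = 1000100, weight = 2.
Tally weights:
  weight 0: 1 codewords.
  weight 2: 1 codewords.
  weight 4: 2 codewords.
Minimum distance d = smallest w > 0 with A_w > 0 = 2.
Sanity: Σ A_w = 4 = 2^2 = 4 ✓.


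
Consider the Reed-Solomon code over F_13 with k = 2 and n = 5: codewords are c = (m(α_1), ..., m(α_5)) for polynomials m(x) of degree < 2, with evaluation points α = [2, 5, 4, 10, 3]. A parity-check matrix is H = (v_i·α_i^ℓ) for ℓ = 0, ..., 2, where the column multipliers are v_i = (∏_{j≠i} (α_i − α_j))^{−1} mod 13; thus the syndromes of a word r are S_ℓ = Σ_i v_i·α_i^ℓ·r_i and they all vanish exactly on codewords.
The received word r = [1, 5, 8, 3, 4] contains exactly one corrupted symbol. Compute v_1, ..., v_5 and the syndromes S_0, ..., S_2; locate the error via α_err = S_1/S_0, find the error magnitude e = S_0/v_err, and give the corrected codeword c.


S = (7, 8, 11), error at position 5, error magnitude e = 6, c = [1, 5, 8, 3, 11].

Step 1: column multipliers v_i = (∏_{j≠i}(α_i − α_j))^{−1} mod 13.
  i = 1 (α = 2): (2−5)(2−4)(2−10)(2−3) = (−3)·(−2)·(−8)·(−1) = 48 ≡ 9, so v_1 = 9^{−1} = 3 (mod 13).
  i = 2 (α = 5): (5−2)(5−4)(5−10)(5−3) = 3·1·(−5)·2 = −30 ≡ 9, so v_2 = 9^{−1} = 3 (mod 13).
  i = 3 (α = 4): (4−2)(4−5)(4−10)(4−3) = 2·(−1)·(−6)·1 = 12 ≡ 12, so v_3 = 12^{−1} = 12 (mod 13).
  i = 4 (α = 10): (10−2)(10−5)(10−4)(10−3) = 8·5·6·7 = 1680 ≡ 3, so v_4 = 3^{−1} = 9 (mod 13).
  i = 5 (α = 3): (3−2)(3−5)(3−4)(3−10) = 1·(−2)·(−1)·(−7) = −14 ≡ 12, so v_5 = 12^{−1} = 12 (mod 13).
  v = [3, 3, 12, 9, 12].
Step 2: syndromes of r = [1, 5, 8, 3, 4] (all sums mod 13).
  S_0 = Σ v_i r_i = 3·1 + 3·5 + 12·8 + 9·3 + 12·4 = 189 ≡ 7.
  S_1 = Σ v_i α_i r_i = 3·2·1 + 3·5·5 + 12·4·8 + 9·10·3 + 12·3·4 = 879 ≡ 8.
  α_i^2 mod 13 = [4, 12, 3, 9, 9].
  S_2 = Σ v_i α_i^2 r_i = 3·4·1 + 3·12·5 + 12·3·8 + 9·9·3 + 12·9·4 = 1155 ≡ 11.
  S = (7, 8, 11) ≠ 0, so r is not a codeword (an error is present).
Step 3: locate the error. For a single error e at position i, S_ℓ = v_i·e·α_i^ℓ, so α_err = S_1/S_0.
  S_0^{−1} = 7^{−1} = 2 (mod 13), so α_err = 8·2 = 16 ≡ 3 = α_5. Error position i = 5.
  Consistency check: S_2/S_1 = 11·5 = 55 ≡ 3 = α_err ✓ (single-error assumption holds).
Step 4: error magnitude e = S_0/v_5 = S_0·∏_{j≠5}(α_5 − α_j) = 7·12 = 84 ≡ 6 (mod 13).
Step 5: correct position 5: c_5 = r_5 − e = 4 − 6 ≡ 11 (mod 13). Hence c = [1, 5, 8, 3, 11].
  Check: interpolating c through the α_i gives m(x) = 7 + 10·x (degree < 2) with m(α_i) = c_i for every i, so c is indeed a codeword.


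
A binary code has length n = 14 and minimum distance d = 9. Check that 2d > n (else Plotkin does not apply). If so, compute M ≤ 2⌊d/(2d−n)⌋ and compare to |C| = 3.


Plotkin bound M ≤ 4; given |C| = 3 ≤ bound (satisfied).

Check applicability: 2d = 18, n = 14.
2d − n = 4 > 0, so Plotkin applies.
Compute d/(2d−n) = 9/4 ≈ 2.2500.
⌊d/(2d−n)⌋ = 2.
Plotkin bound: M ≤ 2·2 = 4.
Given |C| = 3, check: satisfied.
This |C| is below the Plotkin bound.


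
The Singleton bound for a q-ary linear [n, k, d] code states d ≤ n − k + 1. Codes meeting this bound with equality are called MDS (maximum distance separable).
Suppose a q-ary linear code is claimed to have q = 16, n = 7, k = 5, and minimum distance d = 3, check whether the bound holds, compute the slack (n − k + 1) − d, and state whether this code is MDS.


Singleton RHS = n − k + 1 = 3, slack = 0, bound satisfied, MDS.

Singleton bound: d ≤ n − k + 1.
Here n = 7, k = 5, so n − k + 1 = 3.
Given d = 3, check d ≤ 3: YES.
Slack = (n − k + 1) − d = 0.
The code is MDS (slack = 0).
Description: the claimed parameters are [7, 5, 3]_16; such a code would be MDS (meets Singleton bound).


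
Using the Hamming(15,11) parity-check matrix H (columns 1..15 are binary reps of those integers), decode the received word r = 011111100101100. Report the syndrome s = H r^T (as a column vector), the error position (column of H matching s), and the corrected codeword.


s = (1, 0, 1, 0)^T, error position = 10, corrected codeword c = 011111100001100

Compute s = H r^T mod 2 one row at a time:
  s_1 = 0 + 0 + 1 + 0 + 1 + 1 + 0 + 0 = 3 ≡ 1 (mod 2).
  s_2 = 1 + 1 + 1 + 1 + 1 + 1 + 0 + 0 = 6 ≡ 0 (mod 2).
  s_3 = 1 + 1 + 1 + 1 + 1 + 0 + 0 + 0 = 5 ≡ 1 (mod 2).
  s_4 = 0 + 1 + 1 + 1 + 0 + 0 + 1 + 0 = 4 ≡ 0 (mod 2).
s = (1, 0, 1, 0)^T — this equals column 10 of H (binary 1010), so error is at position 10.
Correct: flip bit 10 of r = 011111100101100 to get c = 011111100001100.
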